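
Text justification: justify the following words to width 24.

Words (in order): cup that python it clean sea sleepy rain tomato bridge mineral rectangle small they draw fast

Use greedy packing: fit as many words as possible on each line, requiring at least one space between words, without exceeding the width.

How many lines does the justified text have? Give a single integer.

Answer: 4

Derivation:
Line 1: ['cup', 'that', 'python', 'it', 'clean'] (min_width=24, slack=0)
Line 2: ['sea', 'sleepy', 'rain', 'tomato'] (min_width=22, slack=2)
Line 3: ['bridge', 'mineral', 'rectangle'] (min_width=24, slack=0)
Line 4: ['small', 'they', 'draw', 'fast'] (min_width=20, slack=4)
Total lines: 4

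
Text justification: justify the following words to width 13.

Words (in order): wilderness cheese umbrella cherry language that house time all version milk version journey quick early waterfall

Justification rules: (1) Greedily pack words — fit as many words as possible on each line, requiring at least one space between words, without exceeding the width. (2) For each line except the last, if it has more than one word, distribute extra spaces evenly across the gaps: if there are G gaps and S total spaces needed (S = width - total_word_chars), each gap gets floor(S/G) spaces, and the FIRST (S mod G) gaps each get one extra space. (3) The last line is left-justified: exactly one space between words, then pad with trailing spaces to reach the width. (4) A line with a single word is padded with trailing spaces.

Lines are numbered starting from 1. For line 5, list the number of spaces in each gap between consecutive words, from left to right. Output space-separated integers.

Answer: 1

Derivation:
Line 1: ['wilderness'] (min_width=10, slack=3)
Line 2: ['cheese'] (min_width=6, slack=7)
Line 3: ['umbrella'] (min_width=8, slack=5)
Line 4: ['cherry'] (min_width=6, slack=7)
Line 5: ['language', 'that'] (min_width=13, slack=0)
Line 6: ['house', 'time'] (min_width=10, slack=3)
Line 7: ['all', 'version'] (min_width=11, slack=2)
Line 8: ['milk', 'version'] (min_width=12, slack=1)
Line 9: ['journey', 'quick'] (min_width=13, slack=0)
Line 10: ['early'] (min_width=5, slack=8)
Line 11: ['waterfall'] (min_width=9, slack=4)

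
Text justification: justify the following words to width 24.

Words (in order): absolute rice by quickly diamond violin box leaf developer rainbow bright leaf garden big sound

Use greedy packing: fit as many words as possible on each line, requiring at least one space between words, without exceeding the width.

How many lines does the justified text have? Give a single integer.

Line 1: ['absolute', 'rice', 'by', 'quickly'] (min_width=24, slack=0)
Line 2: ['diamond', 'violin', 'box', 'leaf'] (min_width=23, slack=1)
Line 3: ['developer', 'rainbow', 'bright'] (min_width=24, slack=0)
Line 4: ['leaf', 'garden', 'big', 'sound'] (min_width=21, slack=3)
Total lines: 4

Answer: 4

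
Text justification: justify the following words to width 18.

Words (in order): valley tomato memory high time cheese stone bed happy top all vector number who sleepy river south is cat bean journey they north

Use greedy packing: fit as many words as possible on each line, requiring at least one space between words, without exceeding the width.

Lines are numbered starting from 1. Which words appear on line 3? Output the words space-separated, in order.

Line 1: ['valley', 'tomato'] (min_width=13, slack=5)
Line 2: ['memory', 'high', 'time'] (min_width=16, slack=2)
Line 3: ['cheese', 'stone', 'bed'] (min_width=16, slack=2)
Line 4: ['happy', 'top', 'all'] (min_width=13, slack=5)
Line 5: ['vector', 'number', 'who'] (min_width=17, slack=1)
Line 6: ['sleepy', 'river', 'south'] (min_width=18, slack=0)
Line 7: ['is', 'cat', 'bean'] (min_width=11, slack=7)
Line 8: ['journey', 'they', 'north'] (min_width=18, slack=0)

Answer: cheese stone bed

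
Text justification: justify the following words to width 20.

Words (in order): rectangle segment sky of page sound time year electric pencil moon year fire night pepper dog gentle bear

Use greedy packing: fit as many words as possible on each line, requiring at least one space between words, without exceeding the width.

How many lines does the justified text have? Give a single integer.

Line 1: ['rectangle', 'segment'] (min_width=17, slack=3)
Line 2: ['sky', 'of', 'page', 'sound'] (min_width=17, slack=3)
Line 3: ['time', 'year', 'electric'] (min_width=18, slack=2)
Line 4: ['pencil', 'moon', 'year'] (min_width=16, slack=4)
Line 5: ['fire', 'night', 'pepper'] (min_width=17, slack=3)
Line 6: ['dog', 'gentle', 'bear'] (min_width=15, slack=5)
Total lines: 6

Answer: 6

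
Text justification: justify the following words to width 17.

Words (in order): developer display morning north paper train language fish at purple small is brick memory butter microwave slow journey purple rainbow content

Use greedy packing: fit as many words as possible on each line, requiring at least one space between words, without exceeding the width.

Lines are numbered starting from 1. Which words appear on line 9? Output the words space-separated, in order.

Answer: purple rainbow

Derivation:
Line 1: ['developer', 'display'] (min_width=17, slack=0)
Line 2: ['morning', 'north'] (min_width=13, slack=4)
Line 3: ['paper', 'train'] (min_width=11, slack=6)
Line 4: ['language', 'fish', 'at'] (min_width=16, slack=1)
Line 5: ['purple', 'small', 'is'] (min_width=15, slack=2)
Line 6: ['brick', 'memory'] (min_width=12, slack=5)
Line 7: ['butter', 'microwave'] (min_width=16, slack=1)
Line 8: ['slow', 'journey'] (min_width=12, slack=5)
Line 9: ['purple', 'rainbow'] (min_width=14, slack=3)
Line 10: ['content'] (min_width=7, slack=10)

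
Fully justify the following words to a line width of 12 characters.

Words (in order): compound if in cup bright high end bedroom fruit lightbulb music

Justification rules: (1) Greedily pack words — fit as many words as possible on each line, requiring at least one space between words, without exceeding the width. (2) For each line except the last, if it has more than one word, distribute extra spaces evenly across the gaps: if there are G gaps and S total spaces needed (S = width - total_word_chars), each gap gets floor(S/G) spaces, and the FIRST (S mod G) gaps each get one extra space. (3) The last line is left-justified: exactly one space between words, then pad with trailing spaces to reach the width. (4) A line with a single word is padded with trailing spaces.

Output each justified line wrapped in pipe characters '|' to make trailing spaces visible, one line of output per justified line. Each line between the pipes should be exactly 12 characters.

Answer: |compound  if|
|in       cup|
|bright  high|
|end  bedroom|
|fruit       |
|lightbulb   |
|music       |

Derivation:
Line 1: ['compound', 'if'] (min_width=11, slack=1)
Line 2: ['in', 'cup'] (min_width=6, slack=6)
Line 3: ['bright', 'high'] (min_width=11, slack=1)
Line 4: ['end', 'bedroom'] (min_width=11, slack=1)
Line 5: ['fruit'] (min_width=5, slack=7)
Line 6: ['lightbulb'] (min_width=9, slack=3)
Line 7: ['music'] (min_width=5, slack=7)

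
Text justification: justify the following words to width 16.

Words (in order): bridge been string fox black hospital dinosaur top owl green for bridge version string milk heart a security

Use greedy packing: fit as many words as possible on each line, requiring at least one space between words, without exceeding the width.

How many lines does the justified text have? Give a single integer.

Answer: 8

Derivation:
Line 1: ['bridge', 'been'] (min_width=11, slack=5)
Line 2: ['string', 'fox', 'black'] (min_width=16, slack=0)
Line 3: ['hospital'] (min_width=8, slack=8)
Line 4: ['dinosaur', 'top', 'owl'] (min_width=16, slack=0)
Line 5: ['green', 'for', 'bridge'] (min_width=16, slack=0)
Line 6: ['version', 'string'] (min_width=14, slack=2)
Line 7: ['milk', 'heart', 'a'] (min_width=12, slack=4)
Line 8: ['security'] (min_width=8, slack=8)
Total lines: 8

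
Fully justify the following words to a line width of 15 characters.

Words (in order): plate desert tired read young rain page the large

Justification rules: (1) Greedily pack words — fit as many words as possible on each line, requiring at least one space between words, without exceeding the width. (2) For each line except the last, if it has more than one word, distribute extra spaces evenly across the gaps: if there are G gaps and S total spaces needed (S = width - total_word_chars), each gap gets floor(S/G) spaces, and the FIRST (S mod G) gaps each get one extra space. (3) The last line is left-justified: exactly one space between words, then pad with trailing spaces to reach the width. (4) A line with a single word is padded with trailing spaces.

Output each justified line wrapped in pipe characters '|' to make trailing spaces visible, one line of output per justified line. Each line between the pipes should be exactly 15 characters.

Answer: |plate    desert|
|tired      read|
|young rain page|
|the large      |

Derivation:
Line 1: ['plate', 'desert'] (min_width=12, slack=3)
Line 2: ['tired', 'read'] (min_width=10, slack=5)
Line 3: ['young', 'rain', 'page'] (min_width=15, slack=0)
Line 4: ['the', 'large'] (min_width=9, slack=6)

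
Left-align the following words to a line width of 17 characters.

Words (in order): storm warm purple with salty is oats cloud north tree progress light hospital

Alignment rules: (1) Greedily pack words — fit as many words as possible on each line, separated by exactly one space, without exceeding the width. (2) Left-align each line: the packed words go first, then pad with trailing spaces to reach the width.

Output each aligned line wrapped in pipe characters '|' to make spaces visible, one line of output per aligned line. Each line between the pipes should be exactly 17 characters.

Answer: |storm warm purple|
|with salty is    |
|oats cloud north |
|tree progress    |
|light hospital   |

Derivation:
Line 1: ['storm', 'warm', 'purple'] (min_width=17, slack=0)
Line 2: ['with', 'salty', 'is'] (min_width=13, slack=4)
Line 3: ['oats', 'cloud', 'north'] (min_width=16, slack=1)
Line 4: ['tree', 'progress'] (min_width=13, slack=4)
Line 5: ['light', 'hospital'] (min_width=14, slack=3)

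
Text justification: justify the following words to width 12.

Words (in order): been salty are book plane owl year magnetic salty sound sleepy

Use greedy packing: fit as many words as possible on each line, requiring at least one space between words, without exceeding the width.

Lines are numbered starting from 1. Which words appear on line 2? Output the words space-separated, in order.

Answer: are book

Derivation:
Line 1: ['been', 'salty'] (min_width=10, slack=2)
Line 2: ['are', 'book'] (min_width=8, slack=4)
Line 3: ['plane', 'owl'] (min_width=9, slack=3)
Line 4: ['year'] (min_width=4, slack=8)
Line 5: ['magnetic'] (min_width=8, slack=4)
Line 6: ['salty', 'sound'] (min_width=11, slack=1)
Line 7: ['sleepy'] (min_width=6, slack=6)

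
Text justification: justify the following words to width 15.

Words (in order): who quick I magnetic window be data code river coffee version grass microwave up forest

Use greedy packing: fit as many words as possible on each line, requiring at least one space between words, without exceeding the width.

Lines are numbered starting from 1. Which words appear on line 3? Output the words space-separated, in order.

Line 1: ['who', 'quick', 'I'] (min_width=11, slack=4)
Line 2: ['magnetic', 'window'] (min_width=15, slack=0)
Line 3: ['be', 'data', 'code'] (min_width=12, slack=3)
Line 4: ['river', 'coffee'] (min_width=12, slack=3)
Line 5: ['version', 'grass'] (min_width=13, slack=2)
Line 6: ['microwave', 'up'] (min_width=12, slack=3)
Line 7: ['forest'] (min_width=6, slack=9)

Answer: be data code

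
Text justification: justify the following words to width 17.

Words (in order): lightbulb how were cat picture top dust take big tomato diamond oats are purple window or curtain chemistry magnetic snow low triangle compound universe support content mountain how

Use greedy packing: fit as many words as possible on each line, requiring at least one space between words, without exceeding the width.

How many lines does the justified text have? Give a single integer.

Answer: 12

Derivation:
Line 1: ['lightbulb', 'how'] (min_width=13, slack=4)
Line 2: ['were', 'cat', 'picture'] (min_width=16, slack=1)
Line 3: ['top', 'dust', 'take', 'big'] (min_width=17, slack=0)
Line 4: ['tomato', 'diamond'] (min_width=14, slack=3)
Line 5: ['oats', 'are', 'purple'] (min_width=15, slack=2)
Line 6: ['window', 'or', 'curtain'] (min_width=17, slack=0)
Line 7: ['chemistry'] (min_width=9, slack=8)
Line 8: ['magnetic', 'snow', 'low'] (min_width=17, slack=0)
Line 9: ['triangle', 'compound'] (min_width=17, slack=0)
Line 10: ['universe', 'support'] (min_width=16, slack=1)
Line 11: ['content', 'mountain'] (min_width=16, slack=1)
Line 12: ['how'] (min_width=3, slack=14)
Total lines: 12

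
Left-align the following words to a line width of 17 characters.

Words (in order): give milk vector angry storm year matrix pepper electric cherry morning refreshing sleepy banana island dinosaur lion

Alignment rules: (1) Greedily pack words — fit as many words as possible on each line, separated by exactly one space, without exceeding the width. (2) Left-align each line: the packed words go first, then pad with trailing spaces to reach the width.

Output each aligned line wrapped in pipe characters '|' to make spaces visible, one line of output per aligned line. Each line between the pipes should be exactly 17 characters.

Answer: |give milk vector |
|angry storm year |
|matrix pepper    |
|electric cherry  |
|morning          |
|refreshing sleepy|
|banana island    |
|dinosaur lion    |

Derivation:
Line 1: ['give', 'milk', 'vector'] (min_width=16, slack=1)
Line 2: ['angry', 'storm', 'year'] (min_width=16, slack=1)
Line 3: ['matrix', 'pepper'] (min_width=13, slack=4)
Line 4: ['electric', 'cherry'] (min_width=15, slack=2)
Line 5: ['morning'] (min_width=7, slack=10)
Line 6: ['refreshing', 'sleepy'] (min_width=17, slack=0)
Line 7: ['banana', 'island'] (min_width=13, slack=4)
Line 8: ['dinosaur', 'lion'] (min_width=13, slack=4)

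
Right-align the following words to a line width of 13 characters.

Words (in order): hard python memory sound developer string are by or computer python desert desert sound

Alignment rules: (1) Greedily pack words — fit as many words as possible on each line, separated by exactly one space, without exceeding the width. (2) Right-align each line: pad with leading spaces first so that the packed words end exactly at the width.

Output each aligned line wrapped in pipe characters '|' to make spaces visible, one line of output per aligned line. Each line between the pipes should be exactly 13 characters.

Line 1: ['hard', 'python'] (min_width=11, slack=2)
Line 2: ['memory', 'sound'] (min_width=12, slack=1)
Line 3: ['developer'] (min_width=9, slack=4)
Line 4: ['string', 'are', 'by'] (min_width=13, slack=0)
Line 5: ['or', 'computer'] (min_width=11, slack=2)
Line 6: ['python', 'desert'] (min_width=13, slack=0)
Line 7: ['desert', 'sound'] (min_width=12, slack=1)

Answer: |  hard python|
| memory sound|
|    developer|
|string are by|
|  or computer|
|python desert|
| desert sound|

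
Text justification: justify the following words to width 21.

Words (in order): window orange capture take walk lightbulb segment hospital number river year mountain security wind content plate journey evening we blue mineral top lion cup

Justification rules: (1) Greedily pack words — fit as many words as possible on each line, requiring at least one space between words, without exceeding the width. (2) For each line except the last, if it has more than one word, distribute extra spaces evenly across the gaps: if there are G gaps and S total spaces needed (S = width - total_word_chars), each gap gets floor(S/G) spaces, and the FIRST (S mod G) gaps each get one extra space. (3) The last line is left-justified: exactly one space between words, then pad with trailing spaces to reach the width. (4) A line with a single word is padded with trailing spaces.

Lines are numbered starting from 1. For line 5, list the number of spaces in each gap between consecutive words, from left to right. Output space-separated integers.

Line 1: ['window', 'orange', 'capture'] (min_width=21, slack=0)
Line 2: ['take', 'walk', 'lightbulb'] (min_width=19, slack=2)
Line 3: ['segment', 'hospital'] (min_width=16, slack=5)
Line 4: ['number', 'river', 'year'] (min_width=17, slack=4)
Line 5: ['mountain', 'security'] (min_width=17, slack=4)
Line 6: ['wind', 'content', 'plate'] (min_width=18, slack=3)
Line 7: ['journey', 'evening', 'we'] (min_width=18, slack=3)
Line 8: ['blue', 'mineral', 'top', 'lion'] (min_width=21, slack=0)
Line 9: ['cup'] (min_width=3, slack=18)

Answer: 5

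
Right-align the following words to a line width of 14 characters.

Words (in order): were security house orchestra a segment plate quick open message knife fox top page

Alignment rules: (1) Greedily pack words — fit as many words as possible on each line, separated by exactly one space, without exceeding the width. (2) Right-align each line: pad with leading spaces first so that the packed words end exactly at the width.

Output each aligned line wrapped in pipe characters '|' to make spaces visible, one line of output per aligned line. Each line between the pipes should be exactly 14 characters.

Line 1: ['were', 'security'] (min_width=13, slack=1)
Line 2: ['house'] (min_width=5, slack=9)
Line 3: ['orchestra', 'a'] (min_width=11, slack=3)
Line 4: ['segment', 'plate'] (min_width=13, slack=1)
Line 5: ['quick', 'open'] (min_width=10, slack=4)
Line 6: ['message', 'knife'] (min_width=13, slack=1)
Line 7: ['fox', 'top', 'page'] (min_width=12, slack=2)

Answer: | were security|
|         house|
|   orchestra a|
| segment plate|
|    quick open|
| message knife|
|  fox top page|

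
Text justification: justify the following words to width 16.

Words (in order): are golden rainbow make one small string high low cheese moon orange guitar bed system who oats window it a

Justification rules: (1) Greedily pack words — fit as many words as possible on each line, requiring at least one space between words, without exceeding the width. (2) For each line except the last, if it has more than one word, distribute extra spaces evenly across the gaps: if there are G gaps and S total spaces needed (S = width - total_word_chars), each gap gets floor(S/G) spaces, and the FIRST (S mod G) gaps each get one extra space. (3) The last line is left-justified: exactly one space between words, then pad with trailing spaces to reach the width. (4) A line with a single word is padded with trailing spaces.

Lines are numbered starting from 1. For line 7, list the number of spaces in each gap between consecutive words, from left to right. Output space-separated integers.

Line 1: ['are', 'golden'] (min_width=10, slack=6)
Line 2: ['rainbow', 'make', 'one'] (min_width=16, slack=0)
Line 3: ['small', 'string'] (min_width=12, slack=4)
Line 4: ['high', 'low', 'cheese'] (min_width=15, slack=1)
Line 5: ['moon', 'orange'] (min_width=11, slack=5)
Line 6: ['guitar', 'bed'] (min_width=10, slack=6)
Line 7: ['system', 'who', 'oats'] (min_width=15, slack=1)
Line 8: ['window', 'it', 'a'] (min_width=11, slack=5)

Answer: 2 1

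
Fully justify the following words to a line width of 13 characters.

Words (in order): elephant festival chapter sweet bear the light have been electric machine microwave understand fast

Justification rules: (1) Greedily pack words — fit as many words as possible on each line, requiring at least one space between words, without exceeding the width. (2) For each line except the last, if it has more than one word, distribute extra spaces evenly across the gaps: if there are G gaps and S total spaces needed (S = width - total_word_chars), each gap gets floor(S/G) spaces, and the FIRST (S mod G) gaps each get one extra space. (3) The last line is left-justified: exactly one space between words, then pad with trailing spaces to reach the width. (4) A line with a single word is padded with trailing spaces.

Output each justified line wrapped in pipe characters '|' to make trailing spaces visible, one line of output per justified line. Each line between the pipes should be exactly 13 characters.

Answer: |elephant     |
|festival     |
|chapter sweet|
|bear      the|
|light    have|
|been electric|
|machine      |
|microwave    |
|understand   |
|fast         |

Derivation:
Line 1: ['elephant'] (min_width=8, slack=5)
Line 2: ['festival'] (min_width=8, slack=5)
Line 3: ['chapter', 'sweet'] (min_width=13, slack=0)
Line 4: ['bear', 'the'] (min_width=8, slack=5)
Line 5: ['light', 'have'] (min_width=10, slack=3)
Line 6: ['been', 'electric'] (min_width=13, slack=0)
Line 7: ['machine'] (min_width=7, slack=6)
Line 8: ['microwave'] (min_width=9, slack=4)
Line 9: ['understand'] (min_width=10, slack=3)
Line 10: ['fast'] (min_width=4, slack=9)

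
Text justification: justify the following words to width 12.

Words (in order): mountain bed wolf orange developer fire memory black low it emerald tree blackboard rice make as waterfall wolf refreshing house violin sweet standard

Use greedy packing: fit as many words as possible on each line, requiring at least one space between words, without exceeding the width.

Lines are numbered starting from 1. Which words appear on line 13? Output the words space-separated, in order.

Line 1: ['mountain', 'bed'] (min_width=12, slack=0)
Line 2: ['wolf', 'orange'] (min_width=11, slack=1)
Line 3: ['developer'] (min_width=9, slack=3)
Line 4: ['fire', 'memory'] (min_width=11, slack=1)
Line 5: ['black', 'low', 'it'] (min_width=12, slack=0)
Line 6: ['emerald', 'tree'] (min_width=12, slack=0)
Line 7: ['blackboard'] (min_width=10, slack=2)
Line 8: ['rice', 'make', 'as'] (min_width=12, slack=0)
Line 9: ['waterfall'] (min_width=9, slack=3)
Line 10: ['wolf'] (min_width=4, slack=8)
Line 11: ['refreshing'] (min_width=10, slack=2)
Line 12: ['house', 'violin'] (min_width=12, slack=0)
Line 13: ['sweet'] (min_width=5, slack=7)
Line 14: ['standard'] (min_width=8, slack=4)

Answer: sweet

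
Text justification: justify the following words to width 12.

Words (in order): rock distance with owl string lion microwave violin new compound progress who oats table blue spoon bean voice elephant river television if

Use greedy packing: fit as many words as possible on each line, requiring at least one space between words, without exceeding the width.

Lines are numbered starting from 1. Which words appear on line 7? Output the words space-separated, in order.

Line 1: ['rock'] (min_width=4, slack=8)
Line 2: ['distance'] (min_width=8, slack=4)
Line 3: ['with', 'owl'] (min_width=8, slack=4)
Line 4: ['string', 'lion'] (min_width=11, slack=1)
Line 5: ['microwave'] (min_width=9, slack=3)
Line 6: ['violin', 'new'] (min_width=10, slack=2)
Line 7: ['compound'] (min_width=8, slack=4)
Line 8: ['progress', 'who'] (min_width=12, slack=0)
Line 9: ['oats', 'table'] (min_width=10, slack=2)
Line 10: ['blue', 'spoon'] (min_width=10, slack=2)
Line 11: ['bean', 'voice'] (min_width=10, slack=2)
Line 12: ['elephant'] (min_width=8, slack=4)
Line 13: ['river'] (min_width=5, slack=7)
Line 14: ['television'] (min_width=10, slack=2)
Line 15: ['if'] (min_width=2, slack=10)

Answer: compound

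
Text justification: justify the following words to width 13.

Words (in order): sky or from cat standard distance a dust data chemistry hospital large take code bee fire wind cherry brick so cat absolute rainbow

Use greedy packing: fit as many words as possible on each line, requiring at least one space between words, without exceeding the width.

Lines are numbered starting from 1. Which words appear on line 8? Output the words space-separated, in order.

Answer: code bee fire

Derivation:
Line 1: ['sky', 'or', 'from'] (min_width=11, slack=2)
Line 2: ['cat', 'standard'] (min_width=12, slack=1)
Line 3: ['distance', 'a'] (min_width=10, slack=3)
Line 4: ['dust', 'data'] (min_width=9, slack=4)
Line 5: ['chemistry'] (min_width=9, slack=4)
Line 6: ['hospital'] (min_width=8, slack=5)
Line 7: ['large', 'take'] (min_width=10, slack=3)
Line 8: ['code', 'bee', 'fire'] (min_width=13, slack=0)
Line 9: ['wind', 'cherry'] (min_width=11, slack=2)
Line 10: ['brick', 'so', 'cat'] (min_width=12, slack=1)
Line 11: ['absolute'] (min_width=8, slack=5)
Line 12: ['rainbow'] (min_width=7, slack=6)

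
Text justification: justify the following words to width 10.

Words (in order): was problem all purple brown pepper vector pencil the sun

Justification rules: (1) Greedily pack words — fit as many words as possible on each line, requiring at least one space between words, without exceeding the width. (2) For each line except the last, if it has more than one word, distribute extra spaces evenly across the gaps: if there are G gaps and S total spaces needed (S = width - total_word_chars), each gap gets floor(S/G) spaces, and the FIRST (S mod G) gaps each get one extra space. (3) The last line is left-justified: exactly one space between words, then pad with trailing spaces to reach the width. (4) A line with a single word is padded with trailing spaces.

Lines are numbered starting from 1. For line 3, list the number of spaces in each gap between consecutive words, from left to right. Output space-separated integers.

Line 1: ['was'] (min_width=3, slack=7)
Line 2: ['problem'] (min_width=7, slack=3)
Line 3: ['all', 'purple'] (min_width=10, slack=0)
Line 4: ['brown'] (min_width=5, slack=5)
Line 5: ['pepper'] (min_width=6, slack=4)
Line 6: ['vector'] (min_width=6, slack=4)
Line 7: ['pencil', 'the'] (min_width=10, slack=0)
Line 8: ['sun'] (min_width=3, slack=7)

Answer: 1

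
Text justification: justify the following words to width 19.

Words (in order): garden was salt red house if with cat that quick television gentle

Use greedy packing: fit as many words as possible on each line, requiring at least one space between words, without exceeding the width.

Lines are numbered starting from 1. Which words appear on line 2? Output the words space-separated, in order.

Answer: house if with cat

Derivation:
Line 1: ['garden', 'was', 'salt', 'red'] (min_width=19, slack=0)
Line 2: ['house', 'if', 'with', 'cat'] (min_width=17, slack=2)
Line 3: ['that', 'quick'] (min_width=10, slack=9)
Line 4: ['television', 'gentle'] (min_width=17, slack=2)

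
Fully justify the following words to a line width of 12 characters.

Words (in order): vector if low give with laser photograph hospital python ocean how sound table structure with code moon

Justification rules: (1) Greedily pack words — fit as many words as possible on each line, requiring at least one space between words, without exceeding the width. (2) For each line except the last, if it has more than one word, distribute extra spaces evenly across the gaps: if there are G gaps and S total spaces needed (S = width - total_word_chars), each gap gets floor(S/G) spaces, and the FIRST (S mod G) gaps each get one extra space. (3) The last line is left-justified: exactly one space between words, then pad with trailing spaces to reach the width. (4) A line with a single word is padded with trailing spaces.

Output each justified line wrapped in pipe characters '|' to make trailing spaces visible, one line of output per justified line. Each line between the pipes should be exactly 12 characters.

Answer: |vector    if|
|low     give|
|with   laser|
|photograph  |
|hospital    |
|python ocean|
|how    sound|
|table       |
|structure   |
|with    code|
|moon        |

Derivation:
Line 1: ['vector', 'if'] (min_width=9, slack=3)
Line 2: ['low', 'give'] (min_width=8, slack=4)
Line 3: ['with', 'laser'] (min_width=10, slack=2)
Line 4: ['photograph'] (min_width=10, slack=2)
Line 5: ['hospital'] (min_width=8, slack=4)
Line 6: ['python', 'ocean'] (min_width=12, slack=0)
Line 7: ['how', 'sound'] (min_width=9, slack=3)
Line 8: ['table'] (min_width=5, slack=7)
Line 9: ['structure'] (min_width=9, slack=3)
Line 10: ['with', 'code'] (min_width=9, slack=3)
Line 11: ['moon'] (min_width=4, slack=8)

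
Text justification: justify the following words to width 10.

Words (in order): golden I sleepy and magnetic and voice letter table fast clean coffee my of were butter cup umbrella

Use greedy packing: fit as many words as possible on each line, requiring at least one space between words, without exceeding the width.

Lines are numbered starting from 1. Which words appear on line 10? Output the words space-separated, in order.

Answer: butter cup

Derivation:
Line 1: ['golden', 'I'] (min_width=8, slack=2)
Line 2: ['sleepy', 'and'] (min_width=10, slack=0)
Line 3: ['magnetic'] (min_width=8, slack=2)
Line 4: ['and', 'voice'] (min_width=9, slack=1)
Line 5: ['letter'] (min_width=6, slack=4)
Line 6: ['table', 'fast'] (min_width=10, slack=0)
Line 7: ['clean'] (min_width=5, slack=5)
Line 8: ['coffee', 'my'] (min_width=9, slack=1)
Line 9: ['of', 'were'] (min_width=7, slack=3)
Line 10: ['butter', 'cup'] (min_width=10, slack=0)
Line 11: ['umbrella'] (min_width=8, slack=2)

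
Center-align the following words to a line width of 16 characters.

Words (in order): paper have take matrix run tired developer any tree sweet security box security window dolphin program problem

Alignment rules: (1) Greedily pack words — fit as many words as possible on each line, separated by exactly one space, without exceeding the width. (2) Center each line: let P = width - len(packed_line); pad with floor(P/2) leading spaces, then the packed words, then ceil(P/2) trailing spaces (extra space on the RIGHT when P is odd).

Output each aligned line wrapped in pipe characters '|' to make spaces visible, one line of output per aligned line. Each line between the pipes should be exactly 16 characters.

Line 1: ['paper', 'have', 'take'] (min_width=15, slack=1)
Line 2: ['matrix', 'run', 'tired'] (min_width=16, slack=0)
Line 3: ['developer', 'any'] (min_width=13, slack=3)
Line 4: ['tree', 'sweet'] (min_width=10, slack=6)
Line 5: ['security', 'box'] (min_width=12, slack=4)
Line 6: ['security', 'window'] (min_width=15, slack=1)
Line 7: ['dolphin', 'program'] (min_width=15, slack=1)
Line 8: ['problem'] (min_width=7, slack=9)

Answer: |paper have take |
|matrix run tired|
| developer any  |
|   tree sweet   |
|  security box  |
|security window |
|dolphin program |
|    problem     |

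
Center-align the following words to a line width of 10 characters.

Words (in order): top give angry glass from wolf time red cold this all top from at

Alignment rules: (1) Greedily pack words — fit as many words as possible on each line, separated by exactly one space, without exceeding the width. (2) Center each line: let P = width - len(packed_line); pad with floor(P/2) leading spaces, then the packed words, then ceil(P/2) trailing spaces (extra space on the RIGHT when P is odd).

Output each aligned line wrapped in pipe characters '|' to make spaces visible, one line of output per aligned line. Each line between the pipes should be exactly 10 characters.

Line 1: ['top', 'give'] (min_width=8, slack=2)
Line 2: ['angry'] (min_width=5, slack=5)
Line 3: ['glass', 'from'] (min_width=10, slack=0)
Line 4: ['wolf', 'time'] (min_width=9, slack=1)
Line 5: ['red', 'cold'] (min_width=8, slack=2)
Line 6: ['this', 'all'] (min_width=8, slack=2)
Line 7: ['top', 'from'] (min_width=8, slack=2)
Line 8: ['at'] (min_width=2, slack=8)

Answer: | top give |
|  angry   |
|glass from|
|wolf time |
| red cold |
| this all |
| top from |
|    at    |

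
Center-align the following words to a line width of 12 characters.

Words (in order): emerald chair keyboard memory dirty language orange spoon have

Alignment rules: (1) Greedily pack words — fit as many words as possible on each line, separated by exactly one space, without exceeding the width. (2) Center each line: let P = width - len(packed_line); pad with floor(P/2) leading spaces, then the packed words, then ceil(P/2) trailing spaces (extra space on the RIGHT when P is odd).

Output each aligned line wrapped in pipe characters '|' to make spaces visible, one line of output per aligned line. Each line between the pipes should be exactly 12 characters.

Line 1: ['emerald'] (min_width=7, slack=5)
Line 2: ['chair'] (min_width=5, slack=7)
Line 3: ['keyboard'] (min_width=8, slack=4)
Line 4: ['memory', 'dirty'] (min_width=12, slack=0)
Line 5: ['language'] (min_width=8, slack=4)
Line 6: ['orange', 'spoon'] (min_width=12, slack=0)
Line 7: ['have'] (min_width=4, slack=8)

Answer: |  emerald   |
|   chair    |
|  keyboard  |
|memory dirty|
|  language  |
|orange spoon|
|    have    |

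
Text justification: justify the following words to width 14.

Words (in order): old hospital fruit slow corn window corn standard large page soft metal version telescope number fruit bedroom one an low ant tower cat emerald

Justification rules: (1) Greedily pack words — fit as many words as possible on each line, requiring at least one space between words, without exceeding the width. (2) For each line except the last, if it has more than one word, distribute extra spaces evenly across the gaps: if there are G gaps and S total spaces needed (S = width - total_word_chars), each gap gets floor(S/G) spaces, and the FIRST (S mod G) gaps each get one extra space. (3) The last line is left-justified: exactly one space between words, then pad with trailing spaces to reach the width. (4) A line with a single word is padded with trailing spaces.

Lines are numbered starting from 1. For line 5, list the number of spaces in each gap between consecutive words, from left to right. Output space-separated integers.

Line 1: ['old', 'hospital'] (min_width=12, slack=2)
Line 2: ['fruit', 'slow'] (min_width=10, slack=4)
Line 3: ['corn', 'window'] (min_width=11, slack=3)
Line 4: ['corn', 'standard'] (min_width=13, slack=1)
Line 5: ['large', 'page'] (min_width=10, slack=4)
Line 6: ['soft', 'metal'] (min_width=10, slack=4)
Line 7: ['version'] (min_width=7, slack=7)
Line 8: ['telescope'] (min_width=9, slack=5)
Line 9: ['number', 'fruit'] (min_width=12, slack=2)
Line 10: ['bedroom', 'one', 'an'] (min_width=14, slack=0)
Line 11: ['low', 'ant', 'tower'] (min_width=13, slack=1)
Line 12: ['cat', 'emerald'] (min_width=11, slack=3)

Answer: 5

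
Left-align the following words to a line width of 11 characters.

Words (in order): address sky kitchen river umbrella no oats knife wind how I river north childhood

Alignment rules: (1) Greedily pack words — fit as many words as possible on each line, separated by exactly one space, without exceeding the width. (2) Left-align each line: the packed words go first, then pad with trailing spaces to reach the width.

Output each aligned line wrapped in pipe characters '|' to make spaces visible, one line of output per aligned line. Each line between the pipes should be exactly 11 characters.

Line 1: ['address', 'sky'] (min_width=11, slack=0)
Line 2: ['kitchen'] (min_width=7, slack=4)
Line 3: ['river'] (min_width=5, slack=6)
Line 4: ['umbrella', 'no'] (min_width=11, slack=0)
Line 5: ['oats', 'knife'] (min_width=10, slack=1)
Line 6: ['wind', 'how', 'I'] (min_width=10, slack=1)
Line 7: ['river', 'north'] (min_width=11, slack=0)
Line 8: ['childhood'] (min_width=9, slack=2)

Answer: |address sky|
|kitchen    |
|river      |
|umbrella no|
|oats knife |
|wind how I |
|river north|
|childhood  |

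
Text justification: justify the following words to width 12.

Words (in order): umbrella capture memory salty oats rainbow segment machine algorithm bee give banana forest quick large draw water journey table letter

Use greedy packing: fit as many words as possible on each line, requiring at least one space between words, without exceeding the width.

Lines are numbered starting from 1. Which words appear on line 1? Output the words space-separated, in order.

Line 1: ['umbrella'] (min_width=8, slack=4)
Line 2: ['capture'] (min_width=7, slack=5)
Line 3: ['memory', 'salty'] (min_width=12, slack=0)
Line 4: ['oats', 'rainbow'] (min_width=12, slack=0)
Line 5: ['segment'] (min_width=7, slack=5)
Line 6: ['machine'] (min_width=7, slack=5)
Line 7: ['algorithm'] (min_width=9, slack=3)
Line 8: ['bee', 'give'] (min_width=8, slack=4)
Line 9: ['banana'] (min_width=6, slack=6)
Line 10: ['forest', 'quick'] (min_width=12, slack=0)
Line 11: ['large', 'draw'] (min_width=10, slack=2)
Line 12: ['water'] (min_width=5, slack=7)
Line 13: ['journey'] (min_width=7, slack=5)
Line 14: ['table', 'letter'] (min_width=12, slack=0)

Answer: umbrella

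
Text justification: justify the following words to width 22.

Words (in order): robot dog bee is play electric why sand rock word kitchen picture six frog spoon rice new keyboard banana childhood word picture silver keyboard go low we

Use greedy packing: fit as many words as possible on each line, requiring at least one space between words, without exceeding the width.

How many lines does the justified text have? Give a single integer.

Line 1: ['robot', 'dog', 'bee', 'is', 'play'] (min_width=21, slack=1)
Line 2: ['electric', 'why', 'sand', 'rock'] (min_width=22, slack=0)
Line 3: ['word', 'kitchen', 'picture'] (min_width=20, slack=2)
Line 4: ['six', 'frog', 'spoon', 'rice'] (min_width=19, slack=3)
Line 5: ['new', 'keyboard', 'banana'] (min_width=19, slack=3)
Line 6: ['childhood', 'word', 'picture'] (min_width=22, slack=0)
Line 7: ['silver', 'keyboard', 'go', 'low'] (min_width=22, slack=0)
Line 8: ['we'] (min_width=2, slack=20)
Total lines: 8

Answer: 8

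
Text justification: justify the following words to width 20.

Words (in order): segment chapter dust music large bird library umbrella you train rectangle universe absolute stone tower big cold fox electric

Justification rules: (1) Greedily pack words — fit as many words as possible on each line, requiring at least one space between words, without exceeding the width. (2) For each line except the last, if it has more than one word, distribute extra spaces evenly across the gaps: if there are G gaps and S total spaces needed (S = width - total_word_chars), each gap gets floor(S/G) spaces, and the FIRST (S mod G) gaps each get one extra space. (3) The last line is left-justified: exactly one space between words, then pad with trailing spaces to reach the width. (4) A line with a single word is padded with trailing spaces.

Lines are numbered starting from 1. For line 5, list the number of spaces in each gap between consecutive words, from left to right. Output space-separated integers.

Answer: 4

Derivation:
Line 1: ['segment', 'chapter', 'dust'] (min_width=20, slack=0)
Line 2: ['music', 'large', 'bird'] (min_width=16, slack=4)
Line 3: ['library', 'umbrella', 'you'] (min_width=20, slack=0)
Line 4: ['train', 'rectangle'] (min_width=15, slack=5)
Line 5: ['universe', 'absolute'] (min_width=17, slack=3)
Line 6: ['stone', 'tower', 'big', 'cold'] (min_width=20, slack=0)
Line 7: ['fox', 'electric'] (min_width=12, slack=8)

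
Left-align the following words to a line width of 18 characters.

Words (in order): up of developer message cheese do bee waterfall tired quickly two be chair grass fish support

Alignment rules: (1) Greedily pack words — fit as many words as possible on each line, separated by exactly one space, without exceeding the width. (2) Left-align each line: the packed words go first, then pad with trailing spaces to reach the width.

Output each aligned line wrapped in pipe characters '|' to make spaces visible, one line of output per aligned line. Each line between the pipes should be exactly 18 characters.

Line 1: ['up', 'of', 'developer'] (min_width=15, slack=3)
Line 2: ['message', 'cheese', 'do'] (min_width=17, slack=1)
Line 3: ['bee', 'waterfall'] (min_width=13, slack=5)
Line 4: ['tired', 'quickly', 'two'] (min_width=17, slack=1)
Line 5: ['be', 'chair', 'grass'] (min_width=14, slack=4)
Line 6: ['fish', 'support'] (min_width=12, slack=6)

Answer: |up of developer   |
|message cheese do |
|bee waterfall     |
|tired quickly two |
|be chair grass    |
|fish support      |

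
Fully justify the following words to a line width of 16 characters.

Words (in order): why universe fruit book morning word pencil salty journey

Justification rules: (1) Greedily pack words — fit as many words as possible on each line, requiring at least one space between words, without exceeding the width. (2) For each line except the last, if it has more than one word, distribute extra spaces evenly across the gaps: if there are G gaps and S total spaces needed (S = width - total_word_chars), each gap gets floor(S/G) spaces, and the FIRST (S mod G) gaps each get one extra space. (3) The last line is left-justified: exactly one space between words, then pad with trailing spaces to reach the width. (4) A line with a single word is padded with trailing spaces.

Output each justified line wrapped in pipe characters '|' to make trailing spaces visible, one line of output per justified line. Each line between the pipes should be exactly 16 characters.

Answer: |why     universe|
|fruit       book|
|morning     word|
|pencil     salty|
|journey         |

Derivation:
Line 1: ['why', 'universe'] (min_width=12, slack=4)
Line 2: ['fruit', 'book'] (min_width=10, slack=6)
Line 3: ['morning', 'word'] (min_width=12, slack=4)
Line 4: ['pencil', 'salty'] (min_width=12, slack=4)
Line 5: ['journey'] (min_width=7, slack=9)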